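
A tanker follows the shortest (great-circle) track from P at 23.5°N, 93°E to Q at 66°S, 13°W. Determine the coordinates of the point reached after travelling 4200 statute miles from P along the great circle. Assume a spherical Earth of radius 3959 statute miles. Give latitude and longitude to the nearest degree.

≈ 32°S, 66°E

Write both endpoints as unit vectors p₁, p₂ with components (cos φ cos λ, cos φ sin λ, sin φ).
The central angle between the endpoints is δ = arccos(p₁·p₂) ≈ 2.057 rad (117.8°). The total great-circle distance is δ·R ≈ 2.057 × 3959 ≈ 8143 mi, so the target fraction is f = 4200/8143 ≈ 0.516.
Interpolate at f ≈ 0.516 with slerp weights a = sin((1−f)δ)/sin δ ≈ 0.949, b = sin(fδ)/sin δ ≈ 0.987.
p = a·p₁ + b·p₂ ≈ (0.346, 0.779, -0.523); φ = arcsin(p_z) ≈ -31.55°, λ = atan2(p_y, p_x) ≈ 66.07°.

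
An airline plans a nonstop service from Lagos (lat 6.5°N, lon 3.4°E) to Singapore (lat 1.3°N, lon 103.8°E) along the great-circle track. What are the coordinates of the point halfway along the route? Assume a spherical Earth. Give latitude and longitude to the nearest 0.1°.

≈ lat 6.1°N, lon 53.8°E

Write both endpoints as unit vectors p₁, p₂ with components (cos φ cos λ, cos φ sin λ, sin φ).
The central angle between the endpoints is δ = arccos(p₁·p₂) ≈ 1.748 rad (100.2°).
Interpolate at f = 1/2 with slerp weights a = sin((1−f)δ)/sin δ ≈ 0.779, b = sin(fδ)/sin δ ≈ 0.779.
p = a·p₁ + b·p₂ ≈ (0.587, 0.803, 0.106); φ = arcsin(p_z) ≈ 6.08°, λ = atan2(p_y, p_x) ≈ 53.81°.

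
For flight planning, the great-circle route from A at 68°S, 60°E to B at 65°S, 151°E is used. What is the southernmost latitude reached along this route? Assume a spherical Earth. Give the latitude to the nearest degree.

The great circle lies in the plane with unit normal n̂ = (p₁ × p₂)/|p₁ × p₂|.
Here n̂_z ≈ +0.290; the vertex latitude is φ_max = arccos|n̂_z| ≈ 73.2°.
Check via Clairaut: cos φ_max = |cos φ₁| · sin C = cos(68.0°)·sin(129.3°) ≈ 0.290, again giving ≈ 73.2°.

≈ 73°S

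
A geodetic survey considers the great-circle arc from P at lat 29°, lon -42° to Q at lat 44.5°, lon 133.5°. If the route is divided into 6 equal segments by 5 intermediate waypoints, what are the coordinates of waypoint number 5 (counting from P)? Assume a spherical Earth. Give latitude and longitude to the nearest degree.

Write both endpoints as unit vectors p₁, p₂ with components (cos φ cos λ, cos φ sin λ, sin φ).
The central angle between the endpoints is δ = arccos(p₁·p₂) ≈ 1.857 rad (106.4°).
Interpolate at f = 5/6 with slerp weights a = sin((1−f)δ)/sin δ ≈ 0.317, b = sin(fδ)/sin δ ≈ 1.042.
p = a·p₁ + b·p₂ ≈ (-0.305, 0.353, 0.884); φ = arcsin(p_z) ≈ 62.16°, λ = atan2(p_y, p_x) ≈ 130.83°.

≈ lat 62°, lon 131°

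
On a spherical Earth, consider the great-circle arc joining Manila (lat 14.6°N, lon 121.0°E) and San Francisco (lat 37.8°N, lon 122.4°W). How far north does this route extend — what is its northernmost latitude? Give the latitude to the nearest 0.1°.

The great circle lies in the plane with unit normal n̂ = (p₁ × p₂)/|p₁ × p₂|.
Here n̂_z ≈ +0.696; the vertex latitude is φ_max = arccos|n̂_z| ≈ 45.9°.
Check via Clairaut: cos φ_max = |cos φ₁| · sin C = cos(14.6°)·sin(46.0°) ≈ 0.696, again giving ≈ 45.9°.

≈ 45.9°N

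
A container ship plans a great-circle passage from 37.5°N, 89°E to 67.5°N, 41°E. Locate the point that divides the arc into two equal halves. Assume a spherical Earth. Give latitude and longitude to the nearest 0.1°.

Convert each endpoint to a unit vector on the sphere (x = cos φ cos λ, y = cos φ sin λ, z = sin φ).
The central angle between the endpoints is δ = arccos(p₁·p₂) ≈ 0.699 rad (40.0°).
Interpolate at f = 1/2 with slerp weights a = sin((1−f)δ)/sin δ ≈ 0.532, b = sin(fδ)/sin δ ≈ 0.532.
p = a·p₁ + b·p₂ ≈ (0.161, 0.556, 0.816); φ = arcsin(p_z) ≈ 54.65°, λ = atan2(p_y, p_x) ≈ 73.84°.

≈ 54.6°N, 73.8°E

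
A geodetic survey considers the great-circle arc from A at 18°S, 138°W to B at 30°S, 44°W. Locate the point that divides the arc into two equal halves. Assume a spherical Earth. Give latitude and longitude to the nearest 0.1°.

Convert each endpoint to a unit vector on the sphere (x = cos φ cos λ, y = cos φ sin λ, z = sin φ).
The central angle between the endpoints is δ = arccos(p₁·p₂) ≈ 1.474 rad (84.4°).
Interpolate at f = 1/2 with slerp weights a = sin((1−f)δ)/sin δ ≈ 0.675, b = sin(fδ)/sin δ ≈ 0.675.
p = a·p₁ + b·p₂ ≈ (-0.057, -0.836, -0.546); φ = arcsin(p_z) ≈ -33.10°, λ = atan2(p_y, p_x) ≈ -93.87°.

≈ 33.1°S, 93.9°W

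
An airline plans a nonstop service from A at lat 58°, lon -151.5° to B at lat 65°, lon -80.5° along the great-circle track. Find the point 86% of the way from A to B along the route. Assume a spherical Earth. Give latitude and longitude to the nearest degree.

From cos δ = sin φ₁ sin φ₂ + cos φ₁ cos φ₂ cos Δλ, the central angle is δ ≈ 0.571 rad (32.7°).
Interpolate at f = 0.86 with slerp weights a = sin((1−f)δ)/sin δ ≈ 0.148, b = sin(fδ)/sin δ ≈ 0.872.
p = a·p₁ + b·p₂ ≈ (-0.008, -0.401, 0.916); φ = arcsin(p_z) ≈ 66.35°, λ = atan2(p_y, p_x) ≈ -91.14°.

≈ lat 66°, lon -91°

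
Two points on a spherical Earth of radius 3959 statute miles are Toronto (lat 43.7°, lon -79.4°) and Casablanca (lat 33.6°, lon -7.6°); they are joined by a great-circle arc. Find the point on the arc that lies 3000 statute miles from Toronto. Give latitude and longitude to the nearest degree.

≈ lat 39°, lon -20°

Convert each endpoint to a unit vector on the sphere (x = cos φ cos λ, y = cos φ sin λ, z = sin φ).
The central angle between the endpoints is δ = arccos(p₁·p₂) ≈ 0.964 rad (55.2°). The total great-circle distance is δ·R ≈ 0.964 × 3959 ≈ 3816 mi, so the target fraction is f = 3000/3816 ≈ 0.786.
Interpolate at f ≈ 0.786 with slerp weights a = sin((1−f)δ)/sin δ ≈ 0.249, b = sin(fδ)/sin δ ≈ 0.837.
p = a·p₁ + b·p₂ ≈ (0.724, -0.269, 0.635); φ = arcsin(p_z) ≈ 39.43°, λ = atan2(p_y, p_x) ≈ -20.39°.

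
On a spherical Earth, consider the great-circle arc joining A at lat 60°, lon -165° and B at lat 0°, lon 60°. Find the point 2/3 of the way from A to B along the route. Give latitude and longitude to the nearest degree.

≈ lat 34°, lon 76°

Convert each endpoint to a unit vector on the sphere (x = cos φ cos λ, y = cos φ sin λ, z = sin φ).
The central angle between the endpoints is δ = arccos(p₁·p₂) ≈ 1.932 rad (110.7°).
Interpolate at f = 2/3 with slerp weights a = sin((1−f)δ)/sin δ ≈ 0.642, b = sin(fδ)/sin δ ≈ 1.027.
p = a·p₁ + b·p₂ ≈ (0.203, 0.806, 0.556); φ = arcsin(p_z) ≈ 33.77°, λ = atan2(p_y, p_x) ≈ 75.84°.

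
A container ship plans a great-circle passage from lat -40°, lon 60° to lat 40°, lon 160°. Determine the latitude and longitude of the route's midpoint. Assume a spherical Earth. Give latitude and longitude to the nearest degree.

≈ lat 0°, lon 110°

Write both endpoints as unit vectors p₁, p₂ with components (cos φ cos λ, cos φ sin λ, sin φ).
The central angle between the endpoints is δ = arccos(p₁·p₂) ≈ 2.112 rad (121.0°).
Interpolate at f = 1/2 with slerp weights a = sin((1−f)δ)/sin δ ≈ 1.015, b = sin(fδ)/sin δ ≈ 1.015.
p = a·p₁ + b·p₂ ≈ (-0.342, 0.940, 0.000); φ = arcsin(p_z) ≈ 0.00°, λ = atan2(p_y, p_x) ≈ 110.00°.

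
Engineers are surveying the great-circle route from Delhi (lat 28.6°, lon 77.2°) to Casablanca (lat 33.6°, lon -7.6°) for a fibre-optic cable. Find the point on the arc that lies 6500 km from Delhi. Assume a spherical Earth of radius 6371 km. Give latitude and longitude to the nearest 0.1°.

Convert each endpoint to a unit vector on the sphere (x = cos φ cos λ, y = cos φ sin λ, z = sin φ).
The central angle between the endpoints is δ = arccos(p₁·p₂) ≈ 1.233 rad (70.7°). The total great-circle distance is δ·R ≈ 1.233 × 6371 ≈ 7857 km, so the target fraction is f = 6500/7857 ≈ 0.827.
Interpolate at f ≈ 0.827 with slerp weights a = sin((1−f)δ)/sin δ ≈ 0.224, b = sin(fδ)/sin δ ≈ 0.903.
p = a·p₁ + b·p₂ ≈ (0.789, 0.092, 0.607); φ = arcsin(p_z) ≈ 37.38°, λ = atan2(p_y, p_x) ≈ 6.67°.

≈ lat 37.4°, lon 6.7°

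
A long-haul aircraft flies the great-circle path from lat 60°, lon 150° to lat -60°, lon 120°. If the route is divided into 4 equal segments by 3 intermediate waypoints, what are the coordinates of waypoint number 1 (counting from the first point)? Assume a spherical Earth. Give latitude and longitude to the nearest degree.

≈ lat 30°, lon 140°

Convert each endpoint to a unit vector on the sphere (x = cos φ cos λ, y = cos φ sin λ, z = sin φ).
The central angle between the endpoints is δ = arccos(p₁·p₂) ≈ 2.134 rad (122.2°).
Interpolate at f = 1/4 with slerp weights a = sin((1−f)δ)/sin δ ≈ 1.182, b = sin(fδ)/sin δ ≈ 0.601.
p = a·p₁ + b·p₂ ≈ (-0.662, 0.556, 0.503); φ = arcsin(p_z) ≈ 30.19°, λ = atan2(p_y, p_x) ≈ 139.99°.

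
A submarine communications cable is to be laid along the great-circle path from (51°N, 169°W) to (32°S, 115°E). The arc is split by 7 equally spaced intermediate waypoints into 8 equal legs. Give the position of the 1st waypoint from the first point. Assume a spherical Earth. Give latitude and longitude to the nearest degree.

From cos δ = sin φ₁ sin φ₂ + cos φ₁ cos φ₂ cos Δλ, the central angle is δ ≈ 1.857 rad (106.4°).
Interpolate at f = 1/8 with slerp weights a = sin((1−f)δ)/sin δ ≈ 1.041, b = sin(fδ)/sin δ ≈ 0.240.
p = a·p₁ + b·p₂ ≈ (-0.729, 0.059, 0.682); φ = arcsin(p_z) ≈ 42.99°, λ = atan2(p_y, p_x) ≈ 175.34°.

≈ (43°N, 175°E)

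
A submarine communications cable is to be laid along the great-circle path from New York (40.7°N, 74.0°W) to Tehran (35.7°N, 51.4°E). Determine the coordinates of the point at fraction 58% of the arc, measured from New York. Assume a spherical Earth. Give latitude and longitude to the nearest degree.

Convert each endpoint to a unit vector on the sphere (x = cos φ cos λ, y = cos φ sin λ, z = sin φ).
The central angle between the endpoints is δ = arccos(p₁·p₂) ≈ 1.547 rad (88.6°).
Interpolate at f = 0.58 with slerp weights a = sin((1−f)δ)/sin δ ≈ 0.605, b = sin(fδ)/sin δ ≈ 0.782.
p = a·p₁ + b·p₂ ≈ (0.523, 0.055, 0.851); φ = arcsin(p_z) ≈ 58.30°, λ = atan2(p_y, p_x) ≈ 6.03°.

≈ 58°N, 6°E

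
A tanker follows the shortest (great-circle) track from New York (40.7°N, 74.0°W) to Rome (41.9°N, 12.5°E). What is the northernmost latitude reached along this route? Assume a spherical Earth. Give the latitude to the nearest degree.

≈ 50°N

The great circle lies in the plane with unit normal n̂ = (p₁ × p₂)/|p₁ × p₂|.
Here n̂_z ≈ +0.638; the vertex latitude is φ_max = arccos|n̂_z| ≈ 50.4°.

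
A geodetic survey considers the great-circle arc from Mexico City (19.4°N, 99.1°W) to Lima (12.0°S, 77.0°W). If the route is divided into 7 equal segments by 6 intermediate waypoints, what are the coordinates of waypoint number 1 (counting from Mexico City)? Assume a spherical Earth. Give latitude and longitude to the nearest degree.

The haversine formula gives a central angle δ ≈ 0.667 rad (38.2°) between the endpoints.
Interpolate at f = 1/7 with slerp weights a = sin((1−f)δ)/sin δ ≈ 0.875, b = sin(fδ)/sin δ ≈ 0.154.
p = a·p₁ + b·p₂ ≈ (-0.097, -0.961, 0.259); φ = arcsin(p_z) ≈ 14.98°, λ = atan2(p_y, p_x) ≈ -95.74°.

≈ (15°N, 96°W)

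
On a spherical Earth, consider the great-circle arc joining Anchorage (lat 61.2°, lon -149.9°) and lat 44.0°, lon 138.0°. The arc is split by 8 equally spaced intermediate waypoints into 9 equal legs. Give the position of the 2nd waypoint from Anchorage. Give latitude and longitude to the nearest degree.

≈ lat 62°, lon -171°

The haversine formula gives a central angle δ ≈ 0.774 rad (44.3°) between the endpoints.
Interpolate at f = 2/9 with slerp weights a = sin((1−f)δ)/sin δ ≈ 0.810, b = sin(fδ)/sin δ ≈ 0.245.
p = a·p₁ + b·p₂ ≈ (-0.469, -0.078, 0.880); φ = arcsin(p_z) ≈ 61.64°, λ = atan2(p_y, p_x) ≈ -170.56°.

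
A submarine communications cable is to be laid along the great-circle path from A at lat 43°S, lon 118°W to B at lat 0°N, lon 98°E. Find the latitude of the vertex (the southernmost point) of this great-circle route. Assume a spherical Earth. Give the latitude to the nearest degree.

The great circle lies in the plane with unit normal n̂ = (p₁ × p₂)/|p₁ × p₂|.
Here n̂_z ≈ -0.533; the vertex latitude is φ_max = arccos|n̂_z| ≈ 57.8°.
Check via Clairaut: cos φ_max = |cos φ₁| · sin C = cos(43.0°)·sin(133.2°) ≈ 0.533, again giving ≈ 57.8°.

≈ 58°S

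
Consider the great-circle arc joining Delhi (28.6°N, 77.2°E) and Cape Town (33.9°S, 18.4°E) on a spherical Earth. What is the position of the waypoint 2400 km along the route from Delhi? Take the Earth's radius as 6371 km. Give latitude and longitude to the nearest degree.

Write both endpoints as unit vectors p₁, p₂ with components (cos φ cos λ, cos φ sin λ, sin φ).
The central angle between the endpoints is δ = arccos(p₁·p₂) ≈ 1.460 rad (83.7°). The total great-circle distance is δ·R ≈ 1.460 × 6371 ≈ 9302 km, so the target fraction is f = 2400/9302 ≈ 0.258.
Interpolate at f ≈ 0.258 with slerp weights a = sin((1−f)δ)/sin δ ≈ 0.889, b = sin(fδ)/sin δ ≈ 0.370.
p = a·p₁ + b·p₂ ≈ (0.464, 0.858, 0.219); φ = arcsin(p_z) ≈ 12.66°, λ = atan2(p_y, p_x) ≈ 61.58°.

≈ 13°N, 62°E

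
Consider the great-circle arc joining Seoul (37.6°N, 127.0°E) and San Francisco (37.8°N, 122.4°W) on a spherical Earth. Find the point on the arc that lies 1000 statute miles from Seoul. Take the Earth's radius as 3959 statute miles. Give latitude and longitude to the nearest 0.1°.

Write both endpoints as unit vectors p₁, p₂ with components (cos φ cos λ, cos φ sin λ, sin φ).
The central angle between the endpoints is δ = arccos(p₁·p₂) ≈ 1.416 rad (81.2°). The total great-circle distance is δ·R ≈ 1.416 × 3959 ≈ 5608 mi, so the target fraction is f = 1000/5608 ≈ 0.178.
Interpolate at f ≈ 0.178 with slerp weights a = sin((1−f)δ)/sin δ ≈ 0.929, b = sin(fδ)/sin δ ≈ 0.253.
p = a·p₁ + b·p₂ ≈ (-0.550, 0.419, 0.722); φ = arcsin(p_z) ≈ 46.23°, λ = atan2(p_y, p_x) ≈ 142.69°.

≈ (46.2°N, 142.7°E)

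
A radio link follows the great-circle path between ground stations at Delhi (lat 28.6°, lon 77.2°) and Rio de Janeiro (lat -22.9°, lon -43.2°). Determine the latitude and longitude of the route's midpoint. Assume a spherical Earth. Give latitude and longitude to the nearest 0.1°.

≈ lat 5.7°, lon 14.6°

Convert each endpoint to a unit vector on the sphere (x = cos φ cos λ, y = cos φ sin λ, z = sin φ).
The central angle between the endpoints is δ = arccos(p₁·p₂) ≈ 2.209 rad (126.6°).
Interpolate at f = 1/2 with slerp weights a = sin((1−f)δ)/sin δ ≈ 1.112, b = sin(fδ)/sin δ ≈ 1.112.
p = a·p₁ + b·p₂ ≈ (0.963, 0.251, 0.100); φ = arcsin(p_z) ≈ 5.72°, λ = atan2(p_y, p_x) ≈ 14.60°.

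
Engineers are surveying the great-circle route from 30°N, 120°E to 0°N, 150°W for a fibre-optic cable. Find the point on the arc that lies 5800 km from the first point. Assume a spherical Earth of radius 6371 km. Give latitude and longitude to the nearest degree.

≈ 18°N, 176°E

Write both endpoints as unit vectors p₁, p₂ with components (cos φ cos λ, cos φ sin λ, sin φ).
The central angle between the endpoints is δ = arccos(p₁·p₂) ≈ 1.571 rad (90.0°). The total great-circle distance is δ·R ≈ 1.571 × 6371 ≈ 10008 km, so the target fraction is f = 5800/10008 ≈ 0.580.
Interpolate at f ≈ 0.580 with slerp weights a = sin((1−f)δ)/sin δ ≈ 0.613, b = sin(fδ)/sin δ ≈ 0.790.
p = a·p₁ + b·p₂ ≈ (-0.950, 0.065, 0.307); φ = arcsin(p_z) ≈ 17.86°, λ = atan2(p_y, p_x) ≈ 176.07°.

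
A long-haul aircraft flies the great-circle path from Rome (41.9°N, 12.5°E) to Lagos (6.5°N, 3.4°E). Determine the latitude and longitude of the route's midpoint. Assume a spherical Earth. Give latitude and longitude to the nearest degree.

≈ (24°N, 7°E)

Convert each endpoint to a unit vector on the sphere (x = cos φ cos λ, y = cos φ sin λ, z = sin φ).
The central angle between the endpoints is δ = arccos(p₁·p₂) ≈ 0.634 rad (36.3°).
Interpolate at f = 1/2 with slerp weights a = sin((1−f)δ)/sin δ ≈ 0.526, b = sin(fδ)/sin δ ≈ 0.526.
p = a·p₁ + b·p₂ ≈ (0.904, 0.116, 0.411); φ = arcsin(p_z) ≈ 24.27°, λ = atan2(p_y, p_x) ≈ 7.30°.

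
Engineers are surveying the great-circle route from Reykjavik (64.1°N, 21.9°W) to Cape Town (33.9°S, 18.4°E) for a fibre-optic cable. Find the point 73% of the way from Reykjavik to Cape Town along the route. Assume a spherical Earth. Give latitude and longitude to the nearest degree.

Write both endpoints as unit vectors p₁, p₂ with components (cos φ cos λ, cos φ sin λ, sin φ).
The central angle between the endpoints is δ = arccos(p₁·p₂) ≈ 1.798 rad (103.0°).
Interpolate at f = 0.73 with slerp weights a = sin((1−f)δ)/sin δ ≈ 0.479, b = sin(fδ)/sin δ ≈ 0.992.
p = a·p₁ + b·p₂ ≈ (0.976, 0.182, -0.123); φ = arcsin(p_z) ≈ -7.05°, λ = atan2(p_y, p_x) ≈ 10.56°.

≈ 7°S, 11°E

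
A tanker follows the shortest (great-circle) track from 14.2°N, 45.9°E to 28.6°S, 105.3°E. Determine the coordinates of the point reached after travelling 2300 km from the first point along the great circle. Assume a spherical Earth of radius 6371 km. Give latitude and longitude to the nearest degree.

≈ 1°N, 62°E

From cos δ = sin φ₁ sin φ₂ + cos φ₁ cos φ₂ cos Δλ, the central angle is δ ≈ 1.249 rad (71.6°). The total great-circle distance is δ·R ≈ 1.249 × 6371 ≈ 7960 km, so the target fraction is f = 2300/7960 ≈ 0.289.
Interpolate at f ≈ 0.289 with slerp weights a = sin((1−f)δ)/sin δ ≈ 0.818, b = sin(fδ)/sin δ ≈ 0.372.
p = a·p₁ + b·p₂ ≈ (0.466, 0.885, 0.022); φ = arcsin(p_z) ≈ 1.29°, λ = atan2(p_y, p_x) ≈ 62.24°.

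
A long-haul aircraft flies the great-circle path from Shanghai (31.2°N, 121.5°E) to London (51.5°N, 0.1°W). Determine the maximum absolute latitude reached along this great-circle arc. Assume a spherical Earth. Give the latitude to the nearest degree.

The great circle lies in the plane with unit normal n̂ = (p₁ × p₂)/|p₁ × p₂|.
Here n̂_z ≈ -0.457; the vertex latitude is φ_max = arccos|n̂_z| ≈ 62.8°.
Check via Clairaut: cos φ_max = |cos φ₁| · sin C = cos(31.2°)·sin(32.3°) ≈ 0.457, again giving ≈ 62.8°.

≈ 63°N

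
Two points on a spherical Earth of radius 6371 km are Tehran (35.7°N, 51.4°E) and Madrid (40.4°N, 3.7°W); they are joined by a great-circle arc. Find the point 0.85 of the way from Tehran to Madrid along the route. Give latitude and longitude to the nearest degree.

The haversine formula gives a central angle δ ≈ 0.749 rad (42.9°) between the endpoints.
Interpolate at f = 0.85 with slerp weights a = sin((1−f)δ)/sin δ ≈ 0.165, b = sin(fδ)/sin δ ≈ 0.873.
p = a·p₁ + b·p₂ ≈ (0.747, 0.062, 0.662); φ = arcsin(p_z) ≈ 41.45°, λ = atan2(p_y, p_x) ≈ 4.71°.

≈ (41°N, 5°E)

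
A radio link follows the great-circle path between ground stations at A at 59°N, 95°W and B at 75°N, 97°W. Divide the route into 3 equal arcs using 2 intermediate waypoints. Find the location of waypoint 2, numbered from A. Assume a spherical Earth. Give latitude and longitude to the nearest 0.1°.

Write both endpoints as unit vectors p₁, p₂ with components (cos φ cos λ, cos φ sin λ, sin φ).
The central angle between the endpoints is δ = arccos(p₁·p₂) ≈ 0.280 rad (16.0°).
Interpolate at f = 2/3 with slerp weights a = sin((1−f)δ)/sin δ ≈ 0.337, b = sin(fδ)/sin δ ≈ 0.672.
p = a·p₁ + b·p₂ ≈ (-0.036, -0.346, 0.938); φ = arcsin(p_z) ≈ 69.67°, λ = atan2(p_y, p_x) ≈ -96.00°.

≈ 69.7°N, 96.0°W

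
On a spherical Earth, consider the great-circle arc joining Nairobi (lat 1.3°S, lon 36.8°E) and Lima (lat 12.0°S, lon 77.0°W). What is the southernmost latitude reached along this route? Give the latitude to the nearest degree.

≈ 14°S

The great circle lies in the plane with unit normal n̂ = (p₁ × p₂)/|p₁ × p₂|.
Here n̂_z ≈ -0.972; the vertex latitude is φ_max = arccos|n̂_z| ≈ 13.7°.
Check via Clairaut: cos φ_max = |cos φ₁| · sin C = cos(1.3°)·sin(103.6°) ≈ 0.972, again giving ≈ 13.7°.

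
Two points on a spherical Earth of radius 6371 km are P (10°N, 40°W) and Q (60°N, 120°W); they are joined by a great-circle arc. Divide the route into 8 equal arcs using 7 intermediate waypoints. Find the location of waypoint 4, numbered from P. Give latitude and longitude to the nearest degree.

The haversine formula gives a central angle δ ≈ 1.333 rad (76.4°) between the endpoints.
Interpolate at f = 4/8 with slerp weights a = sin((1−f)δ)/sin δ ≈ 0.636, b = sin(fδ)/sin δ ≈ 0.636.
p = a·p₁ + b·p₂ ≈ (0.321, -0.678, 0.661); φ = arcsin(p_z) ≈ 41.40°, λ = atan2(p_y, p_x) ≈ -64.68°.

≈ (41°N, 65°W)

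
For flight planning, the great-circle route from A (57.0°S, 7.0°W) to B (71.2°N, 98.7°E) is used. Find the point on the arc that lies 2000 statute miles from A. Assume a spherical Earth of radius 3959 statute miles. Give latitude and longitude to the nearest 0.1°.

≈ (31.2°S, 12.0°E)

Convert each endpoint to a unit vector on the sphere (x = cos φ cos λ, y = cos φ sin λ, z = sin φ).
The central angle between the endpoints is δ = arccos(p₁·p₂) ≈ 2.571 rad (147.3°). The total great-circle distance is δ·R ≈ 2.571 × 3959 ≈ 10177 mi, so the target fraction is f = 2000/10177 ≈ 0.197.
Interpolate at f ≈ 0.197 with slerp weights a = sin((1−f)δ)/sin δ ≈ 1.629, b = sin(fδ)/sin δ ≈ 0.896.
p = a·p₁ + b·p₂ ≈ (0.837, 0.177, -0.518); φ = arcsin(p_z) ≈ -31.20°, λ = atan2(p_y, p_x) ≈ 11.96°.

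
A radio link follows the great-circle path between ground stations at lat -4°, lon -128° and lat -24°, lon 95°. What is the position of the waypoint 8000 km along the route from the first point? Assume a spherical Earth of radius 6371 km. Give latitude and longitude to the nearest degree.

≈ lat -35°, lon 161°

Convert each endpoint to a unit vector on the sphere (x = cos φ cos λ, y = cos φ sin λ, z = sin φ).
The central angle between the endpoints is δ = arccos(p₁·p₂) ≈ 2.263 rad (129.7°). The total great-circle distance is δ·R ≈ 2.263 × 6371 ≈ 14417 km, so the target fraction is f = 8000/14417 ≈ 0.555.
Interpolate at f ≈ 0.555 with slerp weights a = sin((1−f)δ)/sin δ ≈ 1.098, b = sin(fδ)/sin δ ≈ 1.235.
p = a·p₁ + b·p₂ ≈ (-0.773, 0.261, -0.579); φ = arcsin(p_z) ≈ -35.37°, λ = atan2(p_y, p_x) ≈ 161.35°.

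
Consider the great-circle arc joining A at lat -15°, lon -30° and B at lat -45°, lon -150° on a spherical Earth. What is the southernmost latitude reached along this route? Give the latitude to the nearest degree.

≈ -53°

The great circle lies in the plane with unit normal n̂ = (p₁ × p₂)/|p₁ × p₂|.
Here n̂_z ≈ -0.599; the vertex latitude is φ_max = arccos|n̂_z| ≈ 53.2°.
Check via Clairaut: cos φ_max = |cos φ₁| · sin C = cos(15.0°)·sin(141.7°) ≈ 0.599, again giving ≈ 53.2°.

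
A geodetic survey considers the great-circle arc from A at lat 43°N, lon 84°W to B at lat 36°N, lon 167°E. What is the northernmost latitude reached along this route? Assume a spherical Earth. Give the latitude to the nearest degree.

The great circle lies in the plane with unit normal n̂ = (p₁ × p₂)/|p₁ × p₂|.
Here n̂_z ≈ -0.572; the vertex latitude is φ_max = arccos|n̂_z| ≈ 55.1°.

≈ 55°N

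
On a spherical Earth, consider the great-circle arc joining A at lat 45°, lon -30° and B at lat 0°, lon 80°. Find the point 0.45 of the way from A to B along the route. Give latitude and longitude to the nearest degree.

≈ lat 38°, lon 33°

Write both endpoints as unit vectors p₁, p₂ with components (cos φ cos λ, cos φ sin λ, sin φ).
The central angle between the endpoints is δ = arccos(p₁·p₂) ≈ 1.815 rad (104.0°).
Interpolate at f = 0.45 with slerp weights a = sin((1−f)δ)/sin δ ≈ 0.866, b = sin(fδ)/sin δ ≈ 0.751.
p = a·p₁ + b·p₂ ≈ (0.661, 0.434, 0.613); φ = arcsin(p_z) ≈ 37.77°, λ = atan2(p_y, p_x) ≈ 33.26°.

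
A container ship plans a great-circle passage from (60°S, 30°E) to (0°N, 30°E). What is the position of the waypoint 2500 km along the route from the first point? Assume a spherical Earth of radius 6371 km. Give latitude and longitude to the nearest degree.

Convert each endpoint to a unit vector on the sphere (x = cos φ cos λ, y = cos φ sin λ, z = sin φ).
The central angle between the endpoints is δ = arccos(p₁·p₂) ≈ 1.047 rad (60.0°). The total great-circle distance is δ·R ≈ 1.047 × 6371 ≈ 6672 km, so the target fraction is f = 2500/6672 ≈ 0.375.
Interpolate at f ≈ 0.375 with slerp weights a = sin((1−f)δ)/sin δ ≈ 0.703, b = sin(fδ)/sin δ ≈ 0.442.
p = a·p₁ + b·p₂ ≈ (0.687, 0.397, -0.609); φ = arcsin(p_z) ≈ -37.52°, λ = atan2(p_y, p_x) ≈ 30.00°.

≈ (38°S, 30°E)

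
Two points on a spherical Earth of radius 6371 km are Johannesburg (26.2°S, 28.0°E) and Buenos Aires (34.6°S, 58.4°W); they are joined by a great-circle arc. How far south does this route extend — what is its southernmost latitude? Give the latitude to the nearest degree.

The great circle lies in the plane with unit normal n̂ = (p₁ × p₂)/|p₁ × p₂|.
Here n̂_z ≈ -0.772; the vertex latitude is φ_max = arccos|n̂_z| ≈ 39.5°.
Check via Clairaut: cos φ_max = |cos φ₁| · sin C = cos(26.2°)·sin(120.6°) ≈ 0.772, again giving ≈ 39.5°.

≈ 39°S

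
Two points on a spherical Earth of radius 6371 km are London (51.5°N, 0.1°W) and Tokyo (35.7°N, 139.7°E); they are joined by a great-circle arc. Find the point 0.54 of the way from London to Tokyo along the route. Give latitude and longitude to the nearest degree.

≈ 67°N, 98°E

Convert each endpoint to a unit vector on the sphere (x = cos φ cos λ, y = cos φ sin λ, z = sin φ).
The central angle between the endpoints is δ = arccos(p₁·p₂) ≈ 1.500 rad (86.0°).
Interpolate at f = 0.54 with slerp weights a = sin((1−f)δ)/sin δ ≈ 0.638, b = sin(fδ)/sin δ ≈ 0.726.
p = a·p₁ + b·p₂ ≈ (-0.052, 0.381, 0.923); φ = arcsin(p_z) ≈ 67.40°, λ = atan2(p_y, p_x) ≈ 97.85°.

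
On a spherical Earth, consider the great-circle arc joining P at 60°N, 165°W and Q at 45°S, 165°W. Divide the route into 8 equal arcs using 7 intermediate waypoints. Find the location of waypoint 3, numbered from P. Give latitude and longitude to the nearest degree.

≈ 21°N, 165°W

From cos δ = sin φ₁ sin φ₂ + cos φ₁ cos φ₂ cos Δλ, the central angle is δ ≈ 1.833 rad (105.0°).
Interpolate at f = 3/8 with slerp weights a = sin((1−f)δ)/sin δ ≈ 0.943, b = sin(fδ)/sin δ ≈ 0.657.
p = a·p₁ + b·p₂ ≈ (-0.904, -0.242, 0.352); φ = arcsin(p_z) ≈ 20.62°, λ = atan2(p_y, p_x) ≈ -165.00°.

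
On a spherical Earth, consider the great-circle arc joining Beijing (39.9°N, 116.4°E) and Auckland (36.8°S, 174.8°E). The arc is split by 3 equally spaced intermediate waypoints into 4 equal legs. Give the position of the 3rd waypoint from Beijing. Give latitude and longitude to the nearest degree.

The haversine formula gives a central angle δ ≈ 1.633 rad (93.6°) between the endpoints.
Interpolate at f = 3/4 with slerp weights a = sin((1−f)δ)/sin δ ≈ 0.398, b = sin(fδ)/sin δ ≈ 0.943.
p = a·p₁ + b·p₂ ≈ (-0.887, 0.342, -0.309); φ = arcsin(p_z) ≈ -18.03°, λ = atan2(p_y, p_x) ≈ 158.94°.

≈ (18°S, 159°E)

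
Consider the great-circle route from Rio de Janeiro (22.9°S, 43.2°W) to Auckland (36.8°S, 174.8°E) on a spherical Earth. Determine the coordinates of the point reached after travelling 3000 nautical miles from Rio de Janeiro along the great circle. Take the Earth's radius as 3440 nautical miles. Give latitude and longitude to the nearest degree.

Convert each endpoint to a unit vector on the sphere (x = cos φ cos λ, y = cos φ sin λ, z = sin φ).
The central angle between the endpoints is δ = arccos(p₁·p₂) ≈ 1.926 rad (110.4°). The total great-circle distance is δ·R ≈ 1.926 × 3440 ≈ 6627 nmi, so the target fraction is f = 3000/6627 ≈ 0.453.
Interpolate at f ≈ 0.453 with slerp weights a = sin((1−f)δ)/sin δ ≈ 0.928, b = sin(fδ)/sin δ ≈ 0.817.
p = a·p₁ + b·p₂ ≈ (-0.028, -0.526, -0.850); φ = arcsin(p_z) ≈ -58.24°, λ = atan2(p_y, p_x) ≈ -93.10°.

≈ 58°S, 93°W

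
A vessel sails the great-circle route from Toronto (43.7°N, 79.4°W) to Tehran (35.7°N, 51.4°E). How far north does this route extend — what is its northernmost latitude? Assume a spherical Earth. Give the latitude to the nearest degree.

The great circle lies in the plane with unit normal n̂ = (p₁ × p₂)/|p₁ × p₂|.
Here n̂_z ≈ +0.445; the vertex latitude is φ_max = arccos|n̂_z| ≈ 63.6°.
Check via Clairaut: cos φ_max = |cos φ₁| · sin C = cos(43.7°)·sin(37.9°) ≈ 0.445, again giving ≈ 63.6°.

≈ 64°N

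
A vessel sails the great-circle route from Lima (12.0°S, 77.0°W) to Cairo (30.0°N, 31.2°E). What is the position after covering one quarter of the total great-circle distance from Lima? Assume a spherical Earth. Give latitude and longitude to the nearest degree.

Write both endpoints as unit vectors p₁, p₂ with components (cos φ cos λ, cos φ sin λ, sin φ).
The central angle between the endpoints is δ = arccos(p₁·p₂) ≈ 1.948 rad (111.6°).
Interpolate at f = 1/4 with slerp weights a = sin((1−f)δ)/sin δ ≈ 1.069, b = sin(fδ)/sin δ ≈ 0.503.
p = a·p₁ + b·p₂ ≈ (0.608, -0.793, 0.029); φ = arcsin(p_z) ≈ 1.69°, λ = atan2(p_y, p_x) ≈ -52.52°.

≈ 2°N, 53°W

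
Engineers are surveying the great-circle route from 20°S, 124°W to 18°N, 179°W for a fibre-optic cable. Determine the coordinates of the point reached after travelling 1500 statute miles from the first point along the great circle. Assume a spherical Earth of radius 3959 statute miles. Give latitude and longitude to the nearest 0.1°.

≈ 7.8°S, 142.6°W

Convert each endpoint to a unit vector on the sphere (x = cos φ cos λ, y = cos φ sin λ, z = sin φ).
The central angle between the endpoints is δ = arccos(p₁·p₂) ≈ 1.152 rad (66.0°). The total great-circle distance is δ·R ≈ 1.152 × 3959 ≈ 4560 mi, so the target fraction is f = 1500/4560 ≈ 0.329.
Interpolate at f ≈ 0.329 with slerp weights a = sin((1−f)δ)/sin δ ≈ 0.764, b = sin(fδ)/sin δ ≈ 0.405.
p = a·p₁ + b·p₂ ≈ (-0.787, -0.602, -0.136); φ = arcsin(p_z) ≈ -7.83°, λ = atan2(p_y, p_x) ≈ -142.57°.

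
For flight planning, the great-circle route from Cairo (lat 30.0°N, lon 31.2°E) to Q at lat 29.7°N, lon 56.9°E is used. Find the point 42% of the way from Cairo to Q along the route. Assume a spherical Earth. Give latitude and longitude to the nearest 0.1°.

Convert each endpoint to a unit vector on the sphere (x = cos φ cos λ, y = cos φ sin λ, z = sin φ).
The central angle between the endpoints is δ = arccos(p₁·p₂) ≈ 0.388 rad (22.2°).
Interpolate at f = 0.42 with slerp weights a = sin((1−f)δ)/sin δ ≈ 0.590, b = sin(fδ)/sin δ ≈ 0.429.
p = a·p₁ + b·p₂ ≈ (0.640, 0.577, 0.507); φ = arcsin(p_z) ≈ 30.49°, λ = atan2(p_y, p_x) ≈ 42.00°.

≈ lat 30.5°N, lon 42.0°E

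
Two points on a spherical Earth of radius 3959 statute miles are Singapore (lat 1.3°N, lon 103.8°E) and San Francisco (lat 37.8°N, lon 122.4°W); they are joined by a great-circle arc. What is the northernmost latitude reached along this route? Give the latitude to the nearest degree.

≈ 48°N

The great circle lies in the plane with unit normal n̂ = (p₁ × p₂)/|p₁ × p₂|.
Here n̂_z ≈ +0.674; the vertex latitude is φ_max = arccos|n̂_z| ≈ 47.6°.
Check via Clairaut: cos φ_max = |cos φ₁| · sin C = cos(1.3°)·sin(42.4°) ≈ 0.674, again giving ≈ 47.6°.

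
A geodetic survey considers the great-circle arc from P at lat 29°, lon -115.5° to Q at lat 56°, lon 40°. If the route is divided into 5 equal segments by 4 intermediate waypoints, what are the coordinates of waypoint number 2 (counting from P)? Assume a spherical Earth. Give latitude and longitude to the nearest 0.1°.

Convert each endpoint to a unit vector on the sphere (x = cos φ cos λ, y = cos φ sin λ, z = sin φ).
The central angle between the endpoints is δ = arccos(p₁·p₂) ≈ 1.614 rad (92.5°).
Interpolate at f = 2/5 with slerp weights a = sin((1−f)δ)/sin δ ≈ 0.825, b = sin(fδ)/sin δ ≈ 0.602.
p = a·p₁ + b·p₂ ≈ (-0.053, -0.435, 0.899); φ = arcsin(p_z) ≈ 64.04°, λ = atan2(p_y, p_x) ≈ -96.90°.

≈ lat 64.0°, lon -96.9°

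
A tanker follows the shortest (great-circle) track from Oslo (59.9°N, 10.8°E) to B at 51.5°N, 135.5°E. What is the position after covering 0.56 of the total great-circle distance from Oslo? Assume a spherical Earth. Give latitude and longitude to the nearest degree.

Convert each endpoint to a unit vector on the sphere (x = cos φ cos λ, y = cos φ sin λ, z = sin φ).
The central angle between the endpoints is δ = arccos(p₁·p₂) ≈ 1.048 rad (60.0°).
Interpolate at f = 0.56 with slerp weights a = sin((1−f)δ)/sin δ ≈ 0.514, b = sin(fδ)/sin δ ≈ 0.639.
p = a·p₁ + b·p₂ ≈ (-0.031, 0.327, 0.944); φ = arcsin(p_z) ≈ 70.82°, λ = atan2(p_y, p_x) ≈ 95.38°.

≈ 71°N, 95°E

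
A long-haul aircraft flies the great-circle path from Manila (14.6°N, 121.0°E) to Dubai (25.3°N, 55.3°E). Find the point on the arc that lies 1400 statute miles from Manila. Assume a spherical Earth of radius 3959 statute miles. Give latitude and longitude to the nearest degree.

The haversine formula gives a central angle δ ≈ 1.084 rad (62.1°) between the endpoints. The total great-circle distance is δ·R ≈ 1.084 × 3959 ≈ 4292 mi, so the target fraction is f = 1400/4292 ≈ 0.326.
Interpolate at f ≈ 0.326 with slerp weights a = sin((1−f)δ)/sin δ ≈ 0.755, b = sin(fδ)/sin δ ≈ 0.392.
p = a·p₁ + b·p₂ ≈ (-0.175, 0.917, 0.358); φ = arcsin(p_z) ≈ 20.96°, λ = atan2(p_y, p_x) ≈ 100.77°.

≈ (21°N, 101°E)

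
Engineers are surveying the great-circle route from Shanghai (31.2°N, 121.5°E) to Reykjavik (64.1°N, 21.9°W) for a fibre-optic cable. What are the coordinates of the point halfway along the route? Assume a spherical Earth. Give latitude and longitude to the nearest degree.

≈ 68°N, 94°E

Write both endpoints as unit vectors p₁, p₂ with components (cos φ cos λ, cos φ sin λ, sin φ).
The central angle between the endpoints is δ = arccos(p₁·p₂) ≈ 1.404 rad (80.4°).
Interpolate at f = 1/2 with slerp weights a = sin((1−f)δ)/sin δ ≈ 0.655, b = sin(fδ)/sin δ ≈ 0.655.
p = a·p₁ + b·p₂ ≈ (-0.027, 0.371, 0.928); φ = arcsin(p_z) ≈ 68.17°, λ = atan2(p_y, p_x) ≈ 94.21°.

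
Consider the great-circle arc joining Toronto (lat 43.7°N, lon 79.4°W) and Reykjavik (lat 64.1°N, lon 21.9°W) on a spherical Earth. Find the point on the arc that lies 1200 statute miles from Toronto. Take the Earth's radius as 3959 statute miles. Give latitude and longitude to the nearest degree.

The haversine formula gives a central angle δ ≈ 0.658 rad (37.7°) between the endpoints. The total great-circle distance is δ·R ≈ 0.658 × 3959 ≈ 2605 mi, so the target fraction is f = 1200/2605 ≈ 0.461.
Interpolate at f ≈ 0.461 with slerp weights a = sin((1−f)δ)/sin δ ≈ 0.568, b = sin(fδ)/sin δ ≈ 0.488.
p = a·p₁ + b·p₂ ≈ (0.273, -0.483, 0.832); φ = arcsin(p_z) ≈ 56.27°, λ = atan2(p_y, p_x) ≈ -60.51°.

≈ lat 56°N, lon 61°W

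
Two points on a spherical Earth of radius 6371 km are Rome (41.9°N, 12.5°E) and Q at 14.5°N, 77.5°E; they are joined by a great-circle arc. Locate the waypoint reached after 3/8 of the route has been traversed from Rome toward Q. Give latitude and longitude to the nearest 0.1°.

≈ 35.8°N, 41.4°E

The haversine formula gives a central angle δ ≈ 1.080 rad (61.9°) between the endpoints.
Interpolate at f = 3/8 with slerp weights a = sin((1−f)δ)/sin δ ≈ 0.708, b = sin(fδ)/sin δ ≈ 0.447.
p = a·p₁ + b·p₂ ≈ (0.608, 0.536, 0.585); φ = arcsin(p_z) ≈ 35.80°, λ = atan2(p_y, p_x) ≈ 41.40°.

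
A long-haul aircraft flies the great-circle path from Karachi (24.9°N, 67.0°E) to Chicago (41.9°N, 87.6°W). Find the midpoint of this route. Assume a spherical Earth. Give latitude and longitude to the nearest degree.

Convert each endpoint to a unit vector on the sphere (x = cos φ cos λ, y = cos φ sin λ, z = sin φ).
The central angle between the endpoints is δ = arccos(p₁·p₂) ≈ 1.906 rad (109.2°).
Interpolate at f = 1/2 with slerp weights a = sin((1−f)δ)/sin δ ≈ 0.863, b = sin(fδ)/sin δ ≈ 0.863.
p = a·p₁ + b·p₂ ≈ (0.333, 0.079, 0.940); φ = arcsin(p_z) ≈ 70.00°, λ = atan2(p_y, p_x) ≈ 13.32°.

≈ (70°N, 13°E)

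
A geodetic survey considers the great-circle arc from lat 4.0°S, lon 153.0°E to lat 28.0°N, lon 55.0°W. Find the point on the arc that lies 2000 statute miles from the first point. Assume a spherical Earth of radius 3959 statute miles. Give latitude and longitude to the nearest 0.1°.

Write both endpoints as unit vectors p₁, p₂ with components (cos φ cos λ, cos φ sin λ, sin φ).
The central angle between the endpoints is δ = arccos(p₁·p₂) ≈ 2.516 rad (144.1°). The total great-circle distance is δ·R ≈ 2.516 × 3959 ≈ 9960 mi, so the target fraction is f = 2000/9960 ≈ 0.201.
Interpolate at f ≈ 0.201 with slerp weights a = sin((1−f)δ)/sin δ ≈ 1.545, b = sin(fδ)/sin δ ≈ 0.826.
p = a·p₁ + b·p₂ ≈ (-0.955, 0.102, 0.280); φ = arcsin(p_z) ≈ 16.27°, λ = atan2(p_y, p_x) ≈ 173.90°.

≈ lat 16.3°N, lon 173.9°E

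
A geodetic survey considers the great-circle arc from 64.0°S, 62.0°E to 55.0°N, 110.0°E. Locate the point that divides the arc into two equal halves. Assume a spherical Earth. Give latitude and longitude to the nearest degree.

The haversine formula gives a central angle δ ≈ 2.175 rad (124.6°) between the endpoints.
Interpolate at f = 1/2 with slerp weights a = sin((1−f)δ)/sin δ ≈ 1.076, b = sin(fδ)/sin δ ≈ 1.076.
p = a·p₁ + b·p₂ ≈ (0.010, 0.996, -0.086); φ = arcsin(p_z) ≈ -4.92°, λ = atan2(p_y, p_x) ≈ 89.40°.

≈ 5°S, 89°E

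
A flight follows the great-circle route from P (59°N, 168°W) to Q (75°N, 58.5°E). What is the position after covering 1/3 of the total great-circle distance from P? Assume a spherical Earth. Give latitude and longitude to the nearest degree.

Write both endpoints as unit vectors p₁, p₂ with components (cos φ cos λ, cos φ sin λ, sin φ).
The central angle between the endpoints is δ = arccos(p₁·p₂) ≈ 0.743 rad (42.6°).
Interpolate at f = 1/3 with slerp weights a = sin((1−f)δ)/sin δ ≈ 0.703, b = sin(fδ)/sin δ ≈ 0.362.
p = a·p₁ + b·p₂ ≈ (-0.305, 0.005, 0.952); φ = arcsin(p_z) ≈ 72.24°, λ = atan2(p_y, p_x) ≈ 179.11°.

≈ (72°N, 179°E)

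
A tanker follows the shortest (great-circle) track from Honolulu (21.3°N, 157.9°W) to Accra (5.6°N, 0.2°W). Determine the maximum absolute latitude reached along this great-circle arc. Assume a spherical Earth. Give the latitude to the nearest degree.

≈ 52°N

The great circle lies in the plane with unit normal n̂ = (p₁ × p₂)/|p₁ × p₂|.
Here n̂_z ≈ +0.619; the vertex latitude is φ_max = arccos|n̂_z| ≈ 51.8°.
Check via Clairaut: cos φ_max = |cos φ₁| · sin C = cos(21.3°)·sin(41.6°) ≈ 0.619, again giving ≈ 51.8°.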